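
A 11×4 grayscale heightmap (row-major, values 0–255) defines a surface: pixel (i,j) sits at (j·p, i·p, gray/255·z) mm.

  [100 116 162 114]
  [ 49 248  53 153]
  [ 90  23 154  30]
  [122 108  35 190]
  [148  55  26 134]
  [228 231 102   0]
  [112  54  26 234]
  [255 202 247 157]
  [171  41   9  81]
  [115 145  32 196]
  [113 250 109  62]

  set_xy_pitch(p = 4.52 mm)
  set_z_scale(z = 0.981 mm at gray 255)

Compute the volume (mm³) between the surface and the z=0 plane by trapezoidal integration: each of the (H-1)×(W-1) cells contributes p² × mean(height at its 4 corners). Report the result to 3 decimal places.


height_mm = gray/255 × 0.981; cell vol = 4.52² × mean(4 corners)
unit = 4.52² × 0.981 / (4×255) = 0.0196492 mm³ per gray-sum
row 0: Σ corner-gray over 3 cells = 1574  → 30.9279
row 1: Σ corner-gray over 3 cells = 1278  → 25.1117
row 2: Σ corner-gray over 3 cells = 1072  → 21.0640
row 3: Σ corner-gray over 3 cells = 1042  → 20.4745
row 4: Σ corner-gray over 3 cells = 1338  → 26.2907
row 5: Σ corner-gray over 3 cells = 1400  → 27.5089
row 6: Σ corner-gray over 3 cells = 1816  → 35.6830
row 7: Σ corner-gray over 3 cells = 1662  → 32.6570
row 8: Σ corner-gray over 3 cells = 1017  → 19.9833
row 9: Σ corner-gray over 3 cells = 1558  → 30.6135
Σ rows: total corner-gray = 13757  → 270.3146 mm³

270.315


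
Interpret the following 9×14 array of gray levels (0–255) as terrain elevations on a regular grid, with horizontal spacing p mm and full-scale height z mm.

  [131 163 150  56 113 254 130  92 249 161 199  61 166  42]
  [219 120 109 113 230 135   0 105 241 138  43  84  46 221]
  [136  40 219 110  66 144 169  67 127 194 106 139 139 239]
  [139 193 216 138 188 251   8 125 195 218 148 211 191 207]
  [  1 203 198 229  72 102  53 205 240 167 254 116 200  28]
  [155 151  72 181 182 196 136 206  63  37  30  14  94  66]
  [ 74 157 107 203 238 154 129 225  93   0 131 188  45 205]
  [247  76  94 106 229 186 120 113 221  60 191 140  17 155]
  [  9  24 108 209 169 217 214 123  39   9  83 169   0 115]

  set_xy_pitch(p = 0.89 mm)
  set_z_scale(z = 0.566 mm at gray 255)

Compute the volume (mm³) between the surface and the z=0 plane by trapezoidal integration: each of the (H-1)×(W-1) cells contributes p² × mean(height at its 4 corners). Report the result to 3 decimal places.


height_mm = gray/255 × 0.566; cell vol = 0.89² × mean(4 corners)
unit = 0.89² × 0.566 / (4×255) = 0.000439538 mm³ per gray-sum
row 0: Σ corner-gray over 13 cells = 6929  → 3.0456
row 1: Σ corner-gray over 13 cells = 6583  → 2.8935
row 2: Σ corner-gray over 13 cells = 7925  → 3.4833
row 3: Σ corner-gray over 13 cells = 8617  → 3.7875
row 4: Σ corner-gray over 13 cells = 7052  → 3.0996
row 5: Σ corner-gray over 13 cells = 6564  → 2.8851
row 6: Σ corner-gray over 13 cells = 7127  → 3.1326
row 7: Σ corner-gray over 13 cells = 6360  → 2.7955
Σ rows: total corner-gray = 57157  → 25.1227 mm³

25.123


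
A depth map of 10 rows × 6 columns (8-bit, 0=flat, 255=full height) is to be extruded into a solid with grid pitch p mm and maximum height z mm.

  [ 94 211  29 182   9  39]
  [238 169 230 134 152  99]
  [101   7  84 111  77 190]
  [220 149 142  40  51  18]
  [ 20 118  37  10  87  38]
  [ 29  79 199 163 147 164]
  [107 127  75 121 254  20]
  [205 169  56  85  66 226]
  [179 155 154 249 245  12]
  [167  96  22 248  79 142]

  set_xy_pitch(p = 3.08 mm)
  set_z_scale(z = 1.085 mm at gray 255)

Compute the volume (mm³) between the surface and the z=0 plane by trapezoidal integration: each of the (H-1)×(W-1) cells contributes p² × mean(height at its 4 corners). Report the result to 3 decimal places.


218.913

height_mm = gray/255 × 1.085; cell vol = 3.08² × mean(4 corners)
unit = 3.08² × 1.085 / (4×255) = 0.0100909 mm³ per gray-sum
row 0: Σ corner-gray over 5 cells = 2702  → 27.2657
row 1: Σ corner-gray over 5 cells = 2556  → 25.7924
row 2: Σ corner-gray over 5 cells = 1851  → 18.6783
row 3: Σ corner-gray over 5 cells = 1564  → 15.7822
row 4: Σ corner-gray over 5 cells = 1931  → 19.4856
row 5: Σ corner-gray over 5 cells = 2650  → 26.7410
row 6: Σ corner-gray over 5 cells = 2464  → 24.8640
row 7: Σ corner-gray over 5 cells = 2980  → 30.0710
row 8: Σ corner-gray over 5 cells = 2996  → 30.2324
Σ rows: total corner-gray = 21694  → 218.9125 mm³


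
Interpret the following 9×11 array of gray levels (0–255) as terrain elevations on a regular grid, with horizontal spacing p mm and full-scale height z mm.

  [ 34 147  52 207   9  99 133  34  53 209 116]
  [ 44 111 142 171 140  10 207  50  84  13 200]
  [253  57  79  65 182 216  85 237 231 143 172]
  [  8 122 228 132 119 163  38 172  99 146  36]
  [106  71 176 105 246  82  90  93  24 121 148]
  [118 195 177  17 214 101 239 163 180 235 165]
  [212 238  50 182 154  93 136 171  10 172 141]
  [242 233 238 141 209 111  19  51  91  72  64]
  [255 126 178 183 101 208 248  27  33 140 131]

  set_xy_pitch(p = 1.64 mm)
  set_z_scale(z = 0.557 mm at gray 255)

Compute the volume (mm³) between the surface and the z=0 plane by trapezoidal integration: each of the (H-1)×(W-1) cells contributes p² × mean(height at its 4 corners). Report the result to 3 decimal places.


height_mm = gray/255 × 0.557; cell vol = 1.64² × mean(4 corners)
unit = 1.64² × 0.557 / (4×255) = 0.00146873 mm³ per gray-sum
row 0: Σ corner-gray over 10 cells = 4136  → 6.0747
row 1: Σ corner-gray over 10 cells = 5115  → 7.5126
row 2: Σ corner-gray over 10 cells = 5497  → 8.0736
row 3: Σ corner-gray over 10 cells = 4752  → 6.9794
row 4: Σ corner-gray over 10 cells = 5595  → 8.2176
row 5: Σ corner-gray over 10 cells = 6090  → 8.9446
row 6: Σ corner-gray over 10 cells = 5401  → 7.9326
row 7: Σ corner-gray over 10 cells = 5510  → 8.0927
Σ rows: total corner-gray = 42096  → 61.8278 mm³

61.828


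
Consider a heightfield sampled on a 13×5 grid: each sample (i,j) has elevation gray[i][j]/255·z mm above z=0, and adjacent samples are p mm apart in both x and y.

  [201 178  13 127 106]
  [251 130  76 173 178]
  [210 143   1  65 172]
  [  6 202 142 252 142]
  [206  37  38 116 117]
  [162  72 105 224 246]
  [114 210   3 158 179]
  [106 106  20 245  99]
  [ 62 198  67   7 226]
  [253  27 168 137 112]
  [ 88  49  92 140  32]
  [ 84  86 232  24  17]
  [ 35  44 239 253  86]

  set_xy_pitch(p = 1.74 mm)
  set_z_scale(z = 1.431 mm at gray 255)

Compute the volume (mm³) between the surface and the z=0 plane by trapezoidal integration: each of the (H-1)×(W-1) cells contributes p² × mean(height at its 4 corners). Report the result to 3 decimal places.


height_mm = gray/255 × 1.431; cell vol = 1.74² × mean(4 corners)
unit = 1.74² × 1.431 / (4×255) = 0.00424754 mm³ per gray-sum
row 0: Σ corner-gray over 4 cells = 2130  → 9.0473
row 1: Σ corner-gray over 4 cells = 1987  → 8.4399
row 2: Σ corner-gray over 4 cells = 2140  → 9.0897
row 3: Σ corner-gray over 4 cells = 2045  → 8.6862
row 4: Σ corner-gray over 4 cells = 1915  → 8.1340
row 5: Σ corner-gray over 4 cells = 2245  → 9.5357
row 6: Σ corner-gray over 4 cells = 1982  → 8.4186
row 7: Σ corner-gray over 4 cells = 1779  → 7.5564
row 8: Σ corner-gray over 4 cells = 1861  → 7.9047
row 9: Σ corner-gray over 4 cells = 1711  → 7.2675
row 10: Σ corner-gray over 4 cells = 1467  → 6.2311
row 11: Σ corner-gray over 4 cells = 1978  → 8.4016
Σ rows: total corner-gray = 23240  → 98.7129 mm³

98.713


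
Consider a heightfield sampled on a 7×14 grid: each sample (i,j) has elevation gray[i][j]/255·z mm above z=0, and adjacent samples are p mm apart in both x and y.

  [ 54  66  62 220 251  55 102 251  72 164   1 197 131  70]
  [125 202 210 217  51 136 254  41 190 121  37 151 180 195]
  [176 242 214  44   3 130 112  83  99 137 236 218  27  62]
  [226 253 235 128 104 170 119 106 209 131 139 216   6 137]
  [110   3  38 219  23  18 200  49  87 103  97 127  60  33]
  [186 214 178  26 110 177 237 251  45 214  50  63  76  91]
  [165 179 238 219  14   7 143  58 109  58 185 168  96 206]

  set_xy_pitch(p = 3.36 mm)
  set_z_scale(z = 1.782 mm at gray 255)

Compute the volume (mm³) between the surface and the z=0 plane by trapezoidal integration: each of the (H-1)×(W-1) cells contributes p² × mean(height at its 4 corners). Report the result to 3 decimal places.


height_mm = gray/255 × 1.782; cell vol = 3.36² × mean(4 corners)
unit = 3.36² × 1.782 / (4×255) = 0.0197236 mm³ per gray-sum
row 0: Σ corner-gray over 13 cells = 7168  → 141.3787
row 1: Σ corner-gray over 13 cells = 7228  → 142.5621
row 2: Σ corner-gray over 13 cells = 7323  → 144.4359
row 3: Σ corner-gray over 13 cells = 6186  → 122.0102
row 4: Σ corner-gray over 13 cells = 5750  → 113.4107
row 5: Σ corner-gray over 13 cells = 6878  → 135.6589
Σ rows: total corner-gray = 40533  → 799.4565 mm³

799.456


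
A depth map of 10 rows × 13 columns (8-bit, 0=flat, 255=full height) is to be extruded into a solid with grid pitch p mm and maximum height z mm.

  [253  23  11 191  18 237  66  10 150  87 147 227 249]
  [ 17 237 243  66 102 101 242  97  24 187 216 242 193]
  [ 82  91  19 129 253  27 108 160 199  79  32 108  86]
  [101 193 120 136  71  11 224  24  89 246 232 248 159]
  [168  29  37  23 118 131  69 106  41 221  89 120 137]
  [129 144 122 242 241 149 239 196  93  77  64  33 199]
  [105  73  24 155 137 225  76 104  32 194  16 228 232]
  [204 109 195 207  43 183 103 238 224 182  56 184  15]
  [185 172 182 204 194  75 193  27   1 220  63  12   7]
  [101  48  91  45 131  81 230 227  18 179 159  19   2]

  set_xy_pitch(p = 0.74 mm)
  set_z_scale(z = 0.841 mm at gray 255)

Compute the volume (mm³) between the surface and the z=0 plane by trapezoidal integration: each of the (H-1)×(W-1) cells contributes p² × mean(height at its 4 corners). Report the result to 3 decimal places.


24.976

height_mm = gray/255 × 0.841; cell vol = 0.74² × mean(4 corners)
unit = 0.74² × 0.841 / (4×255) = 0.000451502 mm³ per gray-sum
row 0: Σ corner-gray over 12 cells = 6560  → 2.9619
row 1: Σ corner-gray over 12 cells = 6302  → 2.8454
row 2: Σ corner-gray over 12 cells = 6026  → 2.7207
row 3: Σ corner-gray over 12 cells = 5721  → 2.5830
row 4: Σ corner-gray over 12 cells = 5801  → 2.6192
row 5: Σ corner-gray over 12 cells = 6393  → 2.8864
row 6: Σ corner-gray over 12 cells = 6532  → 2.9492
row 7: Σ corner-gray over 12 cells = 6545  → 2.9551
row 8: Σ corner-gray over 12 cells = 5437  → 2.4548
Σ rows: total corner-gray = 55317  → 24.9757 mm³


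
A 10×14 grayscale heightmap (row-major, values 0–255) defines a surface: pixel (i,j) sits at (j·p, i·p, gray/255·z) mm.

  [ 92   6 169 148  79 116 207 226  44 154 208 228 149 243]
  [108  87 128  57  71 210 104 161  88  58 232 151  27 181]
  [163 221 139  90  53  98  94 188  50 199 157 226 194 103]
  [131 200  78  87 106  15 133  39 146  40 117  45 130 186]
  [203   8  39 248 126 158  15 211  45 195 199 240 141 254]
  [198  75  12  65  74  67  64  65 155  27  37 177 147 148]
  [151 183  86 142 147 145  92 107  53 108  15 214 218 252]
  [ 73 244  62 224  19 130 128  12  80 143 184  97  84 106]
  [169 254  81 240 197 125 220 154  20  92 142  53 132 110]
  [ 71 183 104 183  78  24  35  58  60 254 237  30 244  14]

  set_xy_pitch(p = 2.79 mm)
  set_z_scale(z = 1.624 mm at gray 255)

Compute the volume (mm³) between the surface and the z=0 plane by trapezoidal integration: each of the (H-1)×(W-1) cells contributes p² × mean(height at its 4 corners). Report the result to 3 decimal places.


714.907

height_mm = gray/255 × 1.624; cell vol = 2.79² × mean(4 corners)
unit = 2.79² × 1.624 / (4×255) = 0.0123935 mm³ per gray-sum
row 0: Σ corner-gray over 13 cells = 6840  → 84.7716
row 1: Σ corner-gray over 13 cells = 6721  → 83.2968
row 2: Σ corner-gray over 13 cells = 6273  → 77.7445
row 3: Σ corner-gray over 13 cells = 6296  → 78.0295
row 4: Σ corner-gray over 13 cells = 5983  → 74.1504
row 5: Σ corner-gray over 13 cells = 5699  → 70.6306
row 6: Σ corner-gray over 13 cells = 6416  → 79.5167
row 7: Σ corner-gray over 13 cells = 6692  → 82.9374
row 8: Σ corner-gray over 13 cells = 6764  → 83.8297
Σ rows: total corner-gray = 57684  → 714.9071 mm³


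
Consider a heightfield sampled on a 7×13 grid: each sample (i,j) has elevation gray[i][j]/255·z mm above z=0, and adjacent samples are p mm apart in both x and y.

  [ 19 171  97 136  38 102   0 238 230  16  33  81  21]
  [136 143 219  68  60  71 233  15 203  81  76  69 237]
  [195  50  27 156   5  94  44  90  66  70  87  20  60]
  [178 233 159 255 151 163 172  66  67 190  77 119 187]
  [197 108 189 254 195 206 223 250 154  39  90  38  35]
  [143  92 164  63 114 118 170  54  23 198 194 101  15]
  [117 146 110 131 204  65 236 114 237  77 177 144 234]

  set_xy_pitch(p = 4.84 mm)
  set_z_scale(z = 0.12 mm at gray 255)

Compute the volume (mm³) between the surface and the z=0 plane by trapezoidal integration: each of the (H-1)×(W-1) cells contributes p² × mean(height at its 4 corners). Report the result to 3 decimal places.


97.194

height_mm = gray/255 × 0.12; cell vol = 4.84² × mean(4 corners)
unit = 4.84² × 0.12 / (4×255) = 0.00275595 mm³ per gray-sum
row 0: Σ corner-gray over 12 cells = 5173  → 14.2565
row 1: Σ corner-gray over 12 cells = 4522  → 12.4624
row 2: Σ corner-gray over 12 cells = 5342  → 14.7223
row 3: Σ corner-gray over 12 cells = 7393  → 20.3748
row 4: Σ corner-gray over 12 cells = 6464  → 17.8145
row 5: Σ corner-gray over 12 cells = 6373  → 17.5637
Σ rows: total corner-gray = 35267  → 97.1942 mm³


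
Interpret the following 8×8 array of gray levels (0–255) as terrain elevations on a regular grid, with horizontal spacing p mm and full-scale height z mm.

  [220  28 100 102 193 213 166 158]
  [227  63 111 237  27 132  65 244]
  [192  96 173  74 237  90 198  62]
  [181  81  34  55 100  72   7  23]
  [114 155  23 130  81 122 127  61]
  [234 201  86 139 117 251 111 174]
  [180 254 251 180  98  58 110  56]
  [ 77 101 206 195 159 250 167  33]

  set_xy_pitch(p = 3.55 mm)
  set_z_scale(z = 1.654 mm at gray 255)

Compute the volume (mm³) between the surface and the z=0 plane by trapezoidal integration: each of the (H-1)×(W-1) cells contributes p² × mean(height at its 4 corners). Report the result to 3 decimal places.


height_mm = gray/255 × 1.654; cell vol = 3.55² × mean(4 corners)
unit = 3.55² × 1.654 / (4×255) = 0.0204358 mm³ per gray-sum
row 0: Σ corner-gray over 7 cells = 3723  → 76.0826
row 1: Σ corner-gray over 7 cells = 3731  → 76.2460
row 2: Σ corner-gray over 7 cells = 2892  → 59.1004
row 3: Σ corner-gray over 7 cells = 2353  → 48.0855
row 4: Σ corner-gray over 7 cells = 3669  → 74.9790
row 5: Σ corner-gray over 7 cells = 4356  → 89.0184
row 6: Σ corner-gray over 7 cells = 4404  → 89.9993
Σ rows: total corner-gray = 25128  → 513.5113 mm³

513.511


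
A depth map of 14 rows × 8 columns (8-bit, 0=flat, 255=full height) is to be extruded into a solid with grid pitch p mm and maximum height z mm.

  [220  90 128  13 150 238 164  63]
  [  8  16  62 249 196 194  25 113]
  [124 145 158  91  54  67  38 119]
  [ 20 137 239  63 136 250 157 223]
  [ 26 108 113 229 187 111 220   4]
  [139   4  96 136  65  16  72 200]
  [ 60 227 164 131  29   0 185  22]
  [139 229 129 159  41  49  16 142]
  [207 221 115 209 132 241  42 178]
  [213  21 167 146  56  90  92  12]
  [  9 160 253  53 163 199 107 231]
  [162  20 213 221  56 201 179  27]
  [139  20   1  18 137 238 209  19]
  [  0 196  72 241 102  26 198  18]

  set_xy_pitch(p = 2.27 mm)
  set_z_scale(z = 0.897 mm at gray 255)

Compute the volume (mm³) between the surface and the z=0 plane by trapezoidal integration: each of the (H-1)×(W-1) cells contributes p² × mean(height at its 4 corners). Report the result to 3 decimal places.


height_mm = gray/255 × 0.897; cell vol = 2.27² × mean(4 corners)
unit = 2.27² × 0.897 / (4×255) = 0.00453152 mm³ per gray-sum
row 0: Σ corner-gray over 7 cells = 3454  → 15.6519
row 1: Σ corner-gray over 7 cells = 2954  → 13.3861
row 2: Σ corner-gray over 7 cells = 3556  → 16.1141
row 3: Σ corner-gray over 7 cells = 4173  → 18.9100
row 4: Σ corner-gray over 7 cells = 3083  → 13.9707
row 5: Σ corner-gray over 7 cells = 2671  → 12.1037
row 6: Σ corner-gray over 7 cells = 3081  → 13.9616
row 7: Σ corner-gray over 7 cells = 3832  → 17.3648
row 8: Σ corner-gray over 7 cells = 3674  → 16.6488
row 9: Σ corner-gray over 7 cells = 3479  → 15.7652
row 10: Σ corner-gray over 7 cells = 4079  → 18.4841
row 11: Σ corner-gray over 7 cells = 3373  → 15.2848
row 12: Σ corner-gray over 7 cells = 3092  → 14.0115
Σ rows: total corner-gray = 44501  → 201.6572 mm³

201.657


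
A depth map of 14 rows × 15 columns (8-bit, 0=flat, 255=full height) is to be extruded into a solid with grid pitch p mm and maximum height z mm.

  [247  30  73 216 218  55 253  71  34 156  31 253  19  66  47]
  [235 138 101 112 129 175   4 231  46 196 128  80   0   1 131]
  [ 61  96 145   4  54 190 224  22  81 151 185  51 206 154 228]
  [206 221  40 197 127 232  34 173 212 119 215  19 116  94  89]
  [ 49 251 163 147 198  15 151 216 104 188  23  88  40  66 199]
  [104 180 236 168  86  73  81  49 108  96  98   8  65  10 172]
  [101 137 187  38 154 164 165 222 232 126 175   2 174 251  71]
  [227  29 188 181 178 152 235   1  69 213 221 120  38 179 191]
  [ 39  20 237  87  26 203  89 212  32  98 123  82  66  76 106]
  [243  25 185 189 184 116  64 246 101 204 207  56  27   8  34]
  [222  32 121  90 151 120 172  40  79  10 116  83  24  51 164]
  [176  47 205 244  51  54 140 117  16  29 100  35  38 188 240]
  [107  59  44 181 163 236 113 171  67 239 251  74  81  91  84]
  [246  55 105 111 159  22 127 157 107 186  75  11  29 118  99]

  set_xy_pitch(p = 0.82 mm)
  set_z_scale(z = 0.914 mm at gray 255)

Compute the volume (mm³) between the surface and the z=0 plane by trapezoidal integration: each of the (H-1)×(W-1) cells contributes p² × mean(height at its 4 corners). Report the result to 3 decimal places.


52.530

height_mm = gray/255 × 0.914; cell vol = 0.82² × mean(4 corners)
unit = 0.82² × 0.914 / (4×255) = 0.000602523 mm³ per gray-sum
row 0: Σ corner-gray over 14 cells = 6292  → 3.7911
row 1: Σ corner-gray over 14 cells = 6463  → 3.8941
row 2: Σ corner-gray over 14 cells = 7308  → 4.4032
row 3: Σ corner-gray over 14 cells = 7441  → 4.4834
row 4: Σ corner-gray over 14 cells = 6340  → 3.8200
row 5: Σ corner-gray over 14 cells = 7018  → 4.2285
row 6: Σ corner-gray over 14 cells = 8252  → 4.9720
row 7: Σ corner-gray over 14 cells = 6873  → 4.1411
row 8: Σ corner-gray over 14 cells = 6348  → 3.8248
row 9: Σ corner-gray over 14 cells = 6065  → 3.6543
row 10: Σ corner-gray over 14 cells = 5508  → 3.3187
row 11: Σ corner-gray over 14 cells = 6675  → 4.0218
row 12: Σ corner-gray over 14 cells = 6600  → 3.9767
Σ rows: total corner-gray = 87183  → 52.5298 mm³


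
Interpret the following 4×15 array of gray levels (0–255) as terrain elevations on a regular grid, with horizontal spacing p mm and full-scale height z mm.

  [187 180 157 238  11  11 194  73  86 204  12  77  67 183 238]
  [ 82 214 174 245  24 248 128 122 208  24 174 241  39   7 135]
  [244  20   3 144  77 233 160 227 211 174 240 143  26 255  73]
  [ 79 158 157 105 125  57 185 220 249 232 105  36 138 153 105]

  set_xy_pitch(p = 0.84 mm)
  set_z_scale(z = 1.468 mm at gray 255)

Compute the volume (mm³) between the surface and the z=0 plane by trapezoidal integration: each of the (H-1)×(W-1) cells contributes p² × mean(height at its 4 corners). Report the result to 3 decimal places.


height_mm = gray/255 × 1.468; cell vol = 0.84² × mean(4 corners)
unit = 0.84² × 1.468 / (4×255) = 0.00101551 mm³ per gray-sum
row 0: Σ corner-gray over 14 cells = 7324  → 7.4376
row 1: Σ corner-gray over 14 cells = 8056  → 8.1810
row 2: Σ corner-gray over 14 cells = 8167  → 8.2937
Σ rows: total corner-gray = 23547  → 23.9122 mm³

23.912


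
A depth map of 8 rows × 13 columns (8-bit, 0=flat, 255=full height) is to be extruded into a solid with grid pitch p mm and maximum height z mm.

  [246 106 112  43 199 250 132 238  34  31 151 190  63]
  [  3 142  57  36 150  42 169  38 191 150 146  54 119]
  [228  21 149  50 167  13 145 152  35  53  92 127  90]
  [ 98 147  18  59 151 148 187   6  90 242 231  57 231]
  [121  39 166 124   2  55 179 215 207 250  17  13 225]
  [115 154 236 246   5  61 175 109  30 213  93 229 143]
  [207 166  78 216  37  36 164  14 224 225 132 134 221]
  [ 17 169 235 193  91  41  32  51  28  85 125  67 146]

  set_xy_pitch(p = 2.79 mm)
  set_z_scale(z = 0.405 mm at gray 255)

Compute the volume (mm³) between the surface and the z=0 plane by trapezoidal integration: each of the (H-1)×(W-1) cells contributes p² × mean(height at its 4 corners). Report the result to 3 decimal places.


124.606

height_mm = gray/255 × 0.405; cell vol = 2.79² × mean(4 corners)
unit = 2.79² × 0.405 / (4×255) = 0.00309075 mm³ per gray-sum
row 0: Σ corner-gray over 12 cells = 5753  → 17.7811
row 1: Σ corner-gray over 12 cells = 4798  → 14.8294
row 2: Σ corner-gray over 12 cells = 5327  → 16.4644
row 3: Σ corner-gray over 12 cells = 5881  → 18.1767
row 4: Σ corner-gray over 12 cells = 6240  → 19.2863
row 5: Σ corner-gray over 12 cells = 6640  → 20.5226
row 6: Σ corner-gray over 12 cells = 5677  → 17.5462
Σ rows: total corner-gray = 40316  → 124.6065 mm³


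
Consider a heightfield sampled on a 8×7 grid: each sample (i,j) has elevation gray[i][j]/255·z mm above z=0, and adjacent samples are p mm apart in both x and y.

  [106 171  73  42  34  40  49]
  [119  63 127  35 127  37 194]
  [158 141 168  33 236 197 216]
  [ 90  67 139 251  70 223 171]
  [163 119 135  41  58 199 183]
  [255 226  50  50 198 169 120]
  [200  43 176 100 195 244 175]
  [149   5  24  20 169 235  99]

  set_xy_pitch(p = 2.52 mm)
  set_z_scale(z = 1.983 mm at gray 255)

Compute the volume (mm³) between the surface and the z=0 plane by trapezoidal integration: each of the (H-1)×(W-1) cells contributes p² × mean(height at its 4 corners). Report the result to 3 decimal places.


268.956

height_mm = gray/255 × 1.983; cell vol = 2.52² × mean(4 corners)
unit = 2.52² × 1.983 / (4×255) = 0.0123459 mm³ per gray-sum
row 0: Σ corner-gray over 6 cells = 1966  → 24.2721
row 1: Σ corner-gray over 6 cells = 3015  → 37.2230
row 2: Σ corner-gray over 6 cells = 3685  → 45.4947
row 3: Σ corner-gray over 6 cells = 3211  → 39.6428
row 4: Σ corner-gray over 6 cells = 3211  → 39.6428
row 5: Σ corner-gray over 6 cells = 3652  → 45.0873
row 6: Σ corner-gray over 6 cells = 3045  → 37.5933
Σ rows: total corner-gray = 21785  → 268.9560 mm³


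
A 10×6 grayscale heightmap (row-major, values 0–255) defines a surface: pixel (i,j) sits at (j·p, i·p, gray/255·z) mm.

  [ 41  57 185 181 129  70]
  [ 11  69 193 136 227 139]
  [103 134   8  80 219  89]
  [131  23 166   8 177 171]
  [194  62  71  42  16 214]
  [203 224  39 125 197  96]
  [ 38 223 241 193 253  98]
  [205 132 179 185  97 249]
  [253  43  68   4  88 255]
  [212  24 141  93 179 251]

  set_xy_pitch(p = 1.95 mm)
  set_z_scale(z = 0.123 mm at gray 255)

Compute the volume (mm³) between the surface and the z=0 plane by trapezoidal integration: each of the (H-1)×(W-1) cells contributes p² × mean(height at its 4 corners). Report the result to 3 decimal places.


10.610

height_mm = gray/255 × 0.123; cell vol = 1.95² × mean(4 corners)
unit = 1.95² × 0.123 / (4×255) = 0.000458537 mm³ per gray-sum
row 0: Σ corner-gray over 5 cells = 2615  → 1.1991
row 1: Σ corner-gray over 5 cells = 2474  → 1.1344
row 2: Σ corner-gray over 5 cells = 2124  → 0.9739
row 3: Σ corner-gray over 5 cells = 1840  → 0.8437
row 4: Σ corner-gray over 5 cells = 2259  → 1.0358
row 5: Σ corner-gray over 5 cells = 3425  → 1.5705
row 6: Σ corner-gray over 5 cells = 3596  → 1.6489
row 7: Σ corner-gray over 5 cells = 2554  → 1.1711
row 8: Σ corner-gray over 5 cells = 2251  → 1.0322
Σ rows: total corner-gray = 23138  → 10.6096 mm³


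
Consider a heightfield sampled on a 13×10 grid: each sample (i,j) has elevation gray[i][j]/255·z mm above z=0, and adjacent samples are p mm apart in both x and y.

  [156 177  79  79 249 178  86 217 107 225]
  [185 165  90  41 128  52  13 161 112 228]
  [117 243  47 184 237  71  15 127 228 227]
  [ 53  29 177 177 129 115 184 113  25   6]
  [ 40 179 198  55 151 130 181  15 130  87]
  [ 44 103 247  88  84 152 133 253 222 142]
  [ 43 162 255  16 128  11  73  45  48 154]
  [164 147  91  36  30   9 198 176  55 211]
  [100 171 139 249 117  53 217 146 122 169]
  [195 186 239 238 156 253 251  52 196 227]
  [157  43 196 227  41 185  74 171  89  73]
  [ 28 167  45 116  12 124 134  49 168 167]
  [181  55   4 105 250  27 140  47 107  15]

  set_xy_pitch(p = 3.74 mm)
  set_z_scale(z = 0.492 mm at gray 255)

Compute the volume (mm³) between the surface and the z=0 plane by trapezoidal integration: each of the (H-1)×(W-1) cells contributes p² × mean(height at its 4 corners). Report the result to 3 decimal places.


372.331

height_mm = gray/255 × 0.492; cell vol = 3.74² × mean(4 corners)
unit = 3.74² × 0.492 / (4×255) = 0.00674696 mm³ per gray-sum
row 0: Σ corner-gray over 9 cells = 4662  → 31.4543
row 1: Σ corner-gray over 9 cells = 4585  → 30.9348
row 2: Σ corner-gray over 9 cells = 4605  → 31.0698
row 3: Σ corner-gray over 9 cells = 4162  → 28.0808
row 4: Σ corner-gray over 9 cells = 4955  → 33.4312
row 5: Σ corner-gray over 9 cells = 4423  → 29.8418
row 6: Σ corner-gray over 9 cells = 3532  → 23.8303
row 7: Σ corner-gray over 9 cells = 4556  → 30.7391
row 8: Σ corner-gray over 9 cells = 6261  → 42.2427
row 9: Σ corner-gray over 9 cells = 5846  → 39.4427
row 10: Σ corner-gray over 9 cells = 4107  → 27.7098
row 11: Σ corner-gray over 9 cells = 3491  → 23.5536
Σ rows: total corner-gray = 55185  → 372.3310 mm³


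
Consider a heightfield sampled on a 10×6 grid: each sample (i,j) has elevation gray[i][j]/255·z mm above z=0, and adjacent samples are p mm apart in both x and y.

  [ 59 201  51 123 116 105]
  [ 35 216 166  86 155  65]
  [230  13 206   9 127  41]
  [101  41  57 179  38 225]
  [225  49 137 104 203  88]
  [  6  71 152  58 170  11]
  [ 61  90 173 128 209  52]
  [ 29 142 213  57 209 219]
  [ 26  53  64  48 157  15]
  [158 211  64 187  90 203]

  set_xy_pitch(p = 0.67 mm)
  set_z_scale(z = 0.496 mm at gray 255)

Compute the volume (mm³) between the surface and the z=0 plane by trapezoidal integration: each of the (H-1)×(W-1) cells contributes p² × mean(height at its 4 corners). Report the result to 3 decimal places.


4.494

height_mm = gray/255 × 0.496; cell vol = 0.67² × mean(4 corners)
unit = 0.67² × 0.496 / (4×255) = 0.000218289 mm³ per gray-sum
row 0: Σ corner-gray over 5 cells = 2492  → 0.5440
row 1: Σ corner-gray over 5 cells = 2327  → 0.5080
row 2: Σ corner-gray over 5 cells = 1937  → 0.4228
row 3: Σ corner-gray over 5 cells = 2255  → 0.4922
row 4: Σ corner-gray over 5 cells = 2218  → 0.4842
row 5: Σ corner-gray over 5 cells = 2232  → 0.4872
row 6: Σ corner-gray over 5 cells = 2803  → 0.6119
row 7: Σ corner-gray over 5 cells = 2175  → 0.4748
row 8: Σ corner-gray over 5 cells = 2150  → 0.4693
Σ rows: total corner-gray = 20589  → 4.4943 mm³


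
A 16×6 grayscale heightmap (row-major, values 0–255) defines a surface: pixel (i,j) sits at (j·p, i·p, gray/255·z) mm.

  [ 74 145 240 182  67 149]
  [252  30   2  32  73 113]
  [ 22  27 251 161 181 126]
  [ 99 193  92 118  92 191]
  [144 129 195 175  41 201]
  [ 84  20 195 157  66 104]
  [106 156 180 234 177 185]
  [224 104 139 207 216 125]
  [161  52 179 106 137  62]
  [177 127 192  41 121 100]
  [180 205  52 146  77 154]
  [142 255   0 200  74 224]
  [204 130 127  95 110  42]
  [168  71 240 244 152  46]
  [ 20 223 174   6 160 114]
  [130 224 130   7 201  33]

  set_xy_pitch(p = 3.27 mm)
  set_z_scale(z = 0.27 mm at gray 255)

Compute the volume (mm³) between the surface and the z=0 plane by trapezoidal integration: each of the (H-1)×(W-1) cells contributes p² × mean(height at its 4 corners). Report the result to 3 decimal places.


112.296

height_mm = gray/255 × 0.27; cell vol = 3.27² × mean(4 corners)
unit = 3.27² × 0.27 / (4×255) = 0.00283047 mm³ per gray-sum
row 0: Σ corner-gray over 5 cells = 2130  → 6.0289
row 1: Σ corner-gray over 5 cells = 2027  → 5.7374
row 2: Σ corner-gray over 5 cells = 2668  → 7.5517
row 3: Σ corner-gray over 5 cells = 2705  → 7.6564
row 4: Σ corner-gray over 5 cells = 2489  → 7.0450
row 5: Σ corner-gray over 5 cells = 2849  → 8.0640
row 6: Σ corner-gray over 5 cells = 3466  → 9.8104
row 7: Σ corner-gray over 5 cells = 2852  → 8.0725
row 8: Σ corner-gray over 5 cells = 2410  → 6.8214
row 9: Σ corner-gray over 5 cells = 2533  → 7.1696
row 10: Σ corner-gray over 5 cells = 2718  → 7.6932
row 11: Σ corner-gray over 5 cells = 2594  → 7.3422
row 12: Σ corner-gray over 5 cells = 2798  → 7.9197
row 13: Σ corner-gray over 5 cells = 2888  → 8.1744
row 14: Σ corner-gray over 5 cells = 2547  → 7.2092
Σ rows: total corner-gray = 39674  → 112.2962 mm³


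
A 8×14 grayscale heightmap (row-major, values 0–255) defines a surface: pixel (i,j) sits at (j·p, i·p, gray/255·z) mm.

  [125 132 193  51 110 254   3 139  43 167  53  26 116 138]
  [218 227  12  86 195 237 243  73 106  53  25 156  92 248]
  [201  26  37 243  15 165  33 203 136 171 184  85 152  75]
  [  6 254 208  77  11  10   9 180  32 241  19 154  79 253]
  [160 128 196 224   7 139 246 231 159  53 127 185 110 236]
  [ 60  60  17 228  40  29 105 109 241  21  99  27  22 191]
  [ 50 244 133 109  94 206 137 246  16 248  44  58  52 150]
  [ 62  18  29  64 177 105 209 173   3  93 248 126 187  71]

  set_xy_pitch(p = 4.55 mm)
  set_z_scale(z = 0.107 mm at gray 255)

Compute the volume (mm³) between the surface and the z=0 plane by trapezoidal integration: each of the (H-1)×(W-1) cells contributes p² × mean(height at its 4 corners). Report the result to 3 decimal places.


height_mm = gray/255 × 0.107; cell vol = 4.55² × mean(4 corners)
unit = 4.55² × 0.107 / (4×255) = 0.00217173 mm³ per gray-sum
row 0: Σ corner-gray over 13 cells = 6313  → 13.7101
row 1: Σ corner-gray over 13 cells = 6652  → 14.4464
row 2: Σ corner-gray over 13 cells = 5983  → 12.9935
row 3: Σ corner-gray over 13 cells = 6813  → 14.7960
row 4: Σ corner-gray over 13 cells = 6253  → 13.5798
row 5: Σ corner-gray over 13 cells = 5621  → 12.2073
row 6: Σ corner-gray over 13 cells = 6371  → 13.8361
Σ rows: total corner-gray = 44006  → 95.5693 mm³

95.569


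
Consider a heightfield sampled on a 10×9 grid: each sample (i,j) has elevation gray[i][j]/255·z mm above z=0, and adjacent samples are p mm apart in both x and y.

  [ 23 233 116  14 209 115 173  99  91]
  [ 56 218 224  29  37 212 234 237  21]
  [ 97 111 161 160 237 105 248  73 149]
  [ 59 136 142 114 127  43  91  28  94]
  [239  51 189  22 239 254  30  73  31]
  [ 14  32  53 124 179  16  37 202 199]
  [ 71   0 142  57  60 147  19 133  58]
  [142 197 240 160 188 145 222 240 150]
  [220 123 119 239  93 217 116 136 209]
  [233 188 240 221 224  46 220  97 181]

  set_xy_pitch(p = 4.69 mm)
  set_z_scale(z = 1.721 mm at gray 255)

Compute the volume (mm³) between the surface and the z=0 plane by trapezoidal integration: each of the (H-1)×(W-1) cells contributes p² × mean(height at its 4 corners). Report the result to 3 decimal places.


1424.398

height_mm = gray/255 × 1.721; cell vol = 4.69² × mean(4 corners)
unit = 4.69² × 1.721 / (4×255) = 0.037113 mm³ per gray-sum
row 0: Σ corner-gray over 8 cells = 4491  → 166.6746
row 1: Σ corner-gray over 8 cells = 4895  → 181.6683
row 2: Σ corner-gray over 8 cells = 3951  → 146.6336
row 3: Σ corner-gray over 8 cells = 3501  → 129.9327
row 4: Σ corner-gray over 8 cells = 3485  → 129.3389
row 5: Σ corner-gray over 8 cells = 2744  → 101.8381
row 6: Σ corner-gray over 8 cells = 4321  → 160.3654
row 7: Σ corner-gray over 8 cells = 5591  → 207.4989
row 8: Σ corner-gray over 8 cells = 5401  → 200.4475
Σ rows: total corner-gray = 38380  → 1424.3980 mm³


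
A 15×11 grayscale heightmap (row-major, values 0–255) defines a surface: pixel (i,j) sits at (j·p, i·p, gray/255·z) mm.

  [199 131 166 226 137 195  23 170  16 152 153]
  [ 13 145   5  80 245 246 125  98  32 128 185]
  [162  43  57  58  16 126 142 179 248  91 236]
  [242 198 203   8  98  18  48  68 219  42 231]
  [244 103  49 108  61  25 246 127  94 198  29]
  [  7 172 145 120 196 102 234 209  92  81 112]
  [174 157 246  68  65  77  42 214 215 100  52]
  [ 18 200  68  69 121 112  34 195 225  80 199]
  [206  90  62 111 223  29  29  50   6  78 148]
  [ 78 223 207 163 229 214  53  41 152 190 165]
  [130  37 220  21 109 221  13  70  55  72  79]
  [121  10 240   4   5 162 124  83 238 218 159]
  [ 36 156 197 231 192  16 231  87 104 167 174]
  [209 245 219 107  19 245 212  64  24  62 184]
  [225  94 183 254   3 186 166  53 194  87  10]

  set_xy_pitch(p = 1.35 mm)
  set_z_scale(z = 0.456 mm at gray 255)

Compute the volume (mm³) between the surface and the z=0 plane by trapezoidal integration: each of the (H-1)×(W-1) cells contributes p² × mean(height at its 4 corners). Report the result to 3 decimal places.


height_mm = gray/255 × 0.456; cell vol = 1.35² × mean(4 corners)
unit = 1.35² × 0.456 / (4×255) = 0.000814765 mm³ per gray-sum
row 0: Σ corner-gray over 10 cells = 5190  → 4.2286
row 1: Σ corner-gray over 10 cells = 4724  → 3.8489
row 2: Σ corner-gray over 10 cells = 4595  → 3.7438
row 3: Σ corner-gray over 10 cells = 4572  → 3.7251
row 4: Σ corner-gray over 10 cells = 5116  → 4.1683
row 5: Σ corner-gray over 10 cells = 5415  → 4.4120
row 6: Σ corner-gray over 10 cells = 5019  → 4.0893
row 7: Σ corner-gray over 10 cells = 4135  → 3.3691
row 8: Σ corner-gray over 10 cells = 4897  → 3.9899
row 9: Σ corner-gray over 10 cells = 5032  → 4.0999
row 10: Σ corner-gray over 10 cells = 4293  → 3.4978
row 11: Σ corner-gray over 10 cells = 5420  → 4.4160
row 12: Σ corner-gray over 10 cells = 5759  → 4.6922
row 13: Σ corner-gray over 10 cells = 5462  → 4.4502
Σ rows: total corner-gray = 69629  → 56.7313 mm³

56.731


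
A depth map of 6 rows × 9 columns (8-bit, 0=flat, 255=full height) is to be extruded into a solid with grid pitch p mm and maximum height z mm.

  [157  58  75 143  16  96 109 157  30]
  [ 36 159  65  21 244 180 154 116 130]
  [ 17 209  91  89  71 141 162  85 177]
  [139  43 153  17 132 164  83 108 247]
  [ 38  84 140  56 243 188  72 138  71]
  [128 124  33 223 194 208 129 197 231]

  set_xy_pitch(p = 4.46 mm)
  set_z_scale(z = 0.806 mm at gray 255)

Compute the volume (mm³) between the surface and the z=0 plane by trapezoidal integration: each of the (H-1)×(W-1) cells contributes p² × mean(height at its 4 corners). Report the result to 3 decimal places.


height_mm = gray/255 × 0.806; cell vol = 4.46² × mean(4 corners)
unit = 4.46² × 0.806 / (4×255) = 0.0157183 mm³ per gray-sum
row 0: Σ corner-gray over 8 cells = 3539  → 55.6269
row 1: Σ corner-gray over 8 cells = 3934  → 61.8357
row 2: Σ corner-gray over 8 cells = 3676  → 57.7803
row 3: Σ corner-gray over 8 cells = 3737  → 58.7392
row 4: Σ corner-gray over 8 cells = 4526  → 71.1409
Σ rows: total corner-gray = 19412  → 305.1229 mm³

305.123


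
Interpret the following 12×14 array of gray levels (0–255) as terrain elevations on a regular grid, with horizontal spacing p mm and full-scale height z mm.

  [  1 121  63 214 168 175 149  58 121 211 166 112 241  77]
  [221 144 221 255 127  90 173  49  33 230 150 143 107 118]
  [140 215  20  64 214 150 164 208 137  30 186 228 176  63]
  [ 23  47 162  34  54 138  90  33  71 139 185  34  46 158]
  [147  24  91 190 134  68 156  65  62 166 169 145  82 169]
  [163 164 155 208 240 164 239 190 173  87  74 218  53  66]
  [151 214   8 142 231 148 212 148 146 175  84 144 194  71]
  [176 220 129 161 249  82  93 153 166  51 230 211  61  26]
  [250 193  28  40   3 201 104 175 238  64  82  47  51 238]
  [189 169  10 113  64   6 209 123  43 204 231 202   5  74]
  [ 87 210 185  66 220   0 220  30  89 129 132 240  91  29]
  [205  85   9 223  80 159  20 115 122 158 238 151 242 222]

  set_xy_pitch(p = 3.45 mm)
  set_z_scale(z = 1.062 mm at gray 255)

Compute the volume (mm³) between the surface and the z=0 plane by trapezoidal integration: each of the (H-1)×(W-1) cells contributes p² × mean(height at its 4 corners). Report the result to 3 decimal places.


933.869

height_mm = gray/255 × 1.062; cell vol = 3.45² × mean(4 corners)
unit = 3.45² × 1.062 / (4×255) = 0.0123926 mm³ per gray-sum
row 0: Σ corner-gray over 13 cells = 7459  → 92.4364
row 1: Σ corner-gray over 13 cells = 7570  → 93.8120
row 2: Σ corner-gray over 13 cells = 6034  → 74.7770
row 3: Σ corner-gray over 13 cells = 5267  → 65.2718
row 4: Σ corner-gray over 13 cells = 7179  → 88.9665
row 5: Σ corner-gray over 13 cells = 8073  → 100.0455
row 6: Σ corner-gray over 13 cells = 7728  → 95.7700
row 7: Σ corner-gray over 13 cells = 6754  → 83.6996
row 8: Σ corner-gray over 13 cells = 5961  → 73.8723
row 9: Σ corner-gray over 13 cells = 6361  → 78.8293
row 10: Σ corner-gray over 13 cells = 6971  → 86.3888
Σ rows: total corner-gray = 75357  → 933.8694 mm³


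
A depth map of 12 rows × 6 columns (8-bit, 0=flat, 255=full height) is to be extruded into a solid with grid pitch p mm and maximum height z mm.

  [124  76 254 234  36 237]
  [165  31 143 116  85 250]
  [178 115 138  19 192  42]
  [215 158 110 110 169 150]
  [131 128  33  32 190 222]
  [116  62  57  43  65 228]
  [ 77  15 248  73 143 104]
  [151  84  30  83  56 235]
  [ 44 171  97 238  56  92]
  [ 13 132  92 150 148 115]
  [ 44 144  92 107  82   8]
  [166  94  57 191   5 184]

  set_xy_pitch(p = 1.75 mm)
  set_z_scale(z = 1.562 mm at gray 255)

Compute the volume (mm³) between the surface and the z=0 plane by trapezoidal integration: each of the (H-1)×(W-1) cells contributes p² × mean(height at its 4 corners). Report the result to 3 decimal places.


115.900

height_mm = gray/255 × 1.562; cell vol = 1.75² × mean(4 corners)
unit = 1.75² × 1.562 / (4×255) = 0.00468983 mm³ per gray-sum
row 0: Σ corner-gray over 5 cells = 2726  → 12.7845
row 1: Σ corner-gray over 5 cells = 2313  → 10.8476
row 2: Σ corner-gray over 5 cells = 2607  → 12.2264
row 3: Σ corner-gray over 5 cells = 2578  → 12.0904
row 4: Σ corner-gray over 5 cells = 1917  → 8.9904
row 5: Σ corner-gray over 5 cells = 1937  → 9.0842
row 6: Σ corner-gray over 5 cells = 2031  → 9.5250
row 7: Σ corner-gray over 5 cells = 2152  → 10.0925
row 8: Σ corner-gray over 5 cells = 2432  → 11.4057
row 9: Σ corner-gray over 5 cells = 2074  → 9.7267
row 10: Σ corner-gray over 5 cells = 1946  → 9.1264
Σ rows: total corner-gray = 24713  → 115.8997 mm³


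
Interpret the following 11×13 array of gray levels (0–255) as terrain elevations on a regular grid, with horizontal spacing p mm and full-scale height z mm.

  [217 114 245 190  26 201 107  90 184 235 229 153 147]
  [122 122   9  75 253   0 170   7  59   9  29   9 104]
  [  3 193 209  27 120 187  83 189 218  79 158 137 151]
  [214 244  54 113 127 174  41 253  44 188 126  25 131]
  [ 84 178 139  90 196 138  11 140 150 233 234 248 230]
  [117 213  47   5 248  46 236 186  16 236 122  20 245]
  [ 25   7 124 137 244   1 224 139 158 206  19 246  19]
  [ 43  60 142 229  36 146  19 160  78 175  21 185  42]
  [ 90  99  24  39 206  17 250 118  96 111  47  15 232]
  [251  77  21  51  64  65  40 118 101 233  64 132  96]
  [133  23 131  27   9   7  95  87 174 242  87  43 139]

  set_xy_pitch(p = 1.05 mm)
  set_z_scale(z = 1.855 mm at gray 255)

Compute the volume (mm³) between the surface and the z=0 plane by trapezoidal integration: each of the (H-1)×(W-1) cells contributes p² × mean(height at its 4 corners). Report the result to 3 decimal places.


height_mm = gray/255 × 1.855; cell vol = 1.05² × mean(4 corners)
unit = 1.05² × 1.855 / (4×255) = 0.00200504 mm³ per gray-sum
row 0: Σ corner-gray over 12 cells = 5622  → 11.2723
row 1: Σ corner-gray over 12 cells = 5064  → 10.1535
row 2: Σ corner-gray over 12 cells = 6477  → 12.9866
row 3: Σ corner-gray over 12 cells = 6951  → 13.9370
row 4: Σ corner-gray over 12 cells = 6940  → 13.9150
row 5: Σ corner-gray over 12 cells = 6166  → 12.3631
row 6: Σ corner-gray over 12 cells = 5641  → 11.3104
row 7: Σ corner-gray over 12 cells = 4953  → 9.9309
row 8: Σ corner-gray over 12 cells = 4645  → 9.3134
row 9: Σ corner-gray over 12 cells = 4401  → 8.8242
Σ rows: total corner-gray = 56860  → 114.0064 mm³

114.006
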